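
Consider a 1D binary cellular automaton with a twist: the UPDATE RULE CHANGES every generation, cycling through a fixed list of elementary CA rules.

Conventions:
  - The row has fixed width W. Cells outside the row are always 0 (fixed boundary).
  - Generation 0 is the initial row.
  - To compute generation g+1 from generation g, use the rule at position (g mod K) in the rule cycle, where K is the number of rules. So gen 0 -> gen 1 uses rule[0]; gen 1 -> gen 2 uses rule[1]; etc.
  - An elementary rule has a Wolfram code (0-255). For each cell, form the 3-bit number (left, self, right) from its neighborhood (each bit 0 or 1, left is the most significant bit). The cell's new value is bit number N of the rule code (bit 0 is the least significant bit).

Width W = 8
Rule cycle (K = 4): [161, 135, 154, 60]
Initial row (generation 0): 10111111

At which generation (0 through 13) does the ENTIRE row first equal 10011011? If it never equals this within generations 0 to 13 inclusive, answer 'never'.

Answer: never

Derivation:
Gen 0: 10111111
Gen 1 (rule 161): 01011110
Gen 2 (rule 135): 11001100
Gen 3 (rule 154): 10111010
Gen 4 (rule 60): 11100111
Gen 5 (rule 161): 01000010
Gen 6 (rule 135): 11011110
Gen 7 (rule 154): 10011101
Gen 8 (rule 60): 11010011
Gen 9 (rule 161): 00100000
Gen 10 (rule 135): 11101111
Gen 11 (rule 154): 11001110
Gen 12 (rule 60): 10101001
Gen 13 (rule 161): 01010000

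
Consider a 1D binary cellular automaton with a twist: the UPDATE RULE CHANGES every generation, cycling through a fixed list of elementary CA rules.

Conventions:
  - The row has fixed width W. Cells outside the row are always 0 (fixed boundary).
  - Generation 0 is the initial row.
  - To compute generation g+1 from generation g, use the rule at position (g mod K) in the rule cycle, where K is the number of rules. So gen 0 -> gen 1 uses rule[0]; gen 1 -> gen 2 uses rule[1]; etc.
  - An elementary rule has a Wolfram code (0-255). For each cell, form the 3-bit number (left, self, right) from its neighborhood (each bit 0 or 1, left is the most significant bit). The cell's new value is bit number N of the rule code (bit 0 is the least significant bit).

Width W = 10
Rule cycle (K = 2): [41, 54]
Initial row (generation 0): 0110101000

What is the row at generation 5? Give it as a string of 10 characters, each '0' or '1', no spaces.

Answer: 1001111010

Derivation:
Gen 0: 0110101000
Gen 1 (rule 41): 0101010011
Gen 2 (rule 54): 1111111100
Gen 3 (rule 41): 1000000001
Gen 4 (rule 54): 1100000011
Gen 5 (rule 41): 1001111010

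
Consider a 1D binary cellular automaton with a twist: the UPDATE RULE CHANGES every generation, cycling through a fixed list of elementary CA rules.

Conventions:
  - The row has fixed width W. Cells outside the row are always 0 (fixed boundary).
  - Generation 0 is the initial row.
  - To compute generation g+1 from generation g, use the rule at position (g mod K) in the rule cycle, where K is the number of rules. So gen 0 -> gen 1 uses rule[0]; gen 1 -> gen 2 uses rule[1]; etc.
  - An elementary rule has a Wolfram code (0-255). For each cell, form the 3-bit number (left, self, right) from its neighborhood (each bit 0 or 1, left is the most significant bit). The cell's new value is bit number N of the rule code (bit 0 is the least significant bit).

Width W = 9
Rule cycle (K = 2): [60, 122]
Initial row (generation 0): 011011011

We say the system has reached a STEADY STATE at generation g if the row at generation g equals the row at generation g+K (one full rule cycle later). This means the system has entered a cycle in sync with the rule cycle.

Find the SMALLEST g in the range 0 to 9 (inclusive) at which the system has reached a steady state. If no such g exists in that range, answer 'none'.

Gen 0: 011011011
Gen 1 (rule 60): 010110110
Gen 2 (rule 122): 101111111
Gen 3 (rule 60): 111000000
Gen 4 (rule 122): 101100000
Gen 5 (rule 60): 111010000
Gen 6 (rule 122): 101101000
Gen 7 (rule 60): 111011100
Gen 8 (rule 122): 101110110
Gen 9 (rule 60): 111001101
Gen 10 (rule 122): 101111110
Gen 11 (rule 60): 111000001

Answer: none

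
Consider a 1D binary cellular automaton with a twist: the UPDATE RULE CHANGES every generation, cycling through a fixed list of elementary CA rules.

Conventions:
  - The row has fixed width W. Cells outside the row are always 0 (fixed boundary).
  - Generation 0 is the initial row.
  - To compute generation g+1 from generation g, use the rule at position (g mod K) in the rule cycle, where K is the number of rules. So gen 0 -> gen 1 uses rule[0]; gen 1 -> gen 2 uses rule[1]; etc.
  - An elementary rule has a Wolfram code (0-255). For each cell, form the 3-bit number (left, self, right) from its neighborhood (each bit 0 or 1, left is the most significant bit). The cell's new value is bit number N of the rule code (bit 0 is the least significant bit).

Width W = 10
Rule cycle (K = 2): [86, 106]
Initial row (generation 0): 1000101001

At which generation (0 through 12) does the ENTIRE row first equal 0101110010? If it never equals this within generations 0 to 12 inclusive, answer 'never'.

Answer: never

Derivation:
Gen 0: 1000101001
Gen 1 (rule 86): 1101101111
Gen 2 (rule 106): 1111111001
Gen 3 (rule 86): 0000001111
Gen 4 (rule 106): 0000011001
Gen 5 (rule 86): 0000101111
Gen 6 (rule 106): 0001011001
Gen 7 (rule 86): 0011001111
Gen 8 (rule 106): 0111011001
Gen 9 (rule 86): 1001001111
Gen 10 (rule 106): 0010011001
Gen 11 (rule 86): 0111101111
Gen 12 (rule 106): 1100111001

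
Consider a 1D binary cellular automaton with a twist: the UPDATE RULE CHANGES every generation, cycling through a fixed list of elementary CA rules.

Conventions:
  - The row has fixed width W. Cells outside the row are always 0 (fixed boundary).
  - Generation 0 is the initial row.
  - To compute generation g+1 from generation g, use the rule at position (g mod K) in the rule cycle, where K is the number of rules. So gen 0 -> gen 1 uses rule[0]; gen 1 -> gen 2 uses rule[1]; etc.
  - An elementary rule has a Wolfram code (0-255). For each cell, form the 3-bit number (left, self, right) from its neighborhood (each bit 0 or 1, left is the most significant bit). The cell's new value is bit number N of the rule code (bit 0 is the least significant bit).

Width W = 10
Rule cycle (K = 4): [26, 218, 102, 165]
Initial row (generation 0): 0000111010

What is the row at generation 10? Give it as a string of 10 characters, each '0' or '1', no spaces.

Gen 0: 0000111010
Gen 1 (rule 26): 0001100001
Gen 2 (rule 218): 0011110010
Gen 3 (rule 102): 0100010110
Gen 4 (rule 165): 0101011000
Gen 5 (rule 26): 1000010100
Gen 6 (rule 218): 0100100010
Gen 7 (rule 102): 1101100110
Gen 8 (rule 165): 0010000000
Gen 9 (rule 26): 0101000000
Gen 10 (rule 218): 1000100000

Answer: 1000100000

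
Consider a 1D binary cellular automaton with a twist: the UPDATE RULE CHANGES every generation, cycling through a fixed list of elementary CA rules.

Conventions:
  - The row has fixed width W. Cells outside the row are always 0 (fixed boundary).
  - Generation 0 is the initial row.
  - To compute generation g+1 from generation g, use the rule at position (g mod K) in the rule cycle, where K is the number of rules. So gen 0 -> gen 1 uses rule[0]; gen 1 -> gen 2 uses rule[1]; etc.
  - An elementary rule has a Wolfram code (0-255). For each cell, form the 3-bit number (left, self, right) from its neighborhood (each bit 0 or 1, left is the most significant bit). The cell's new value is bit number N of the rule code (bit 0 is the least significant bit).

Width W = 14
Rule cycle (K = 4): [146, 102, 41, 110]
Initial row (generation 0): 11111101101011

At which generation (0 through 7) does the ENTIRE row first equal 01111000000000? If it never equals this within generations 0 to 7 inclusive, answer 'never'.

Answer: 1

Derivation:
Gen 0: 11111101101011
Gen 1 (rule 146): 01111000000000
Gen 2 (rule 102): 10001000000000
Gen 3 (rule 41): 00100011111111
Gen 4 (rule 110): 01100110000001
Gen 5 (rule 146): 10011001000010
Gen 6 (rule 102): 10101011000110
Gen 7 (rule 41): 01010110010100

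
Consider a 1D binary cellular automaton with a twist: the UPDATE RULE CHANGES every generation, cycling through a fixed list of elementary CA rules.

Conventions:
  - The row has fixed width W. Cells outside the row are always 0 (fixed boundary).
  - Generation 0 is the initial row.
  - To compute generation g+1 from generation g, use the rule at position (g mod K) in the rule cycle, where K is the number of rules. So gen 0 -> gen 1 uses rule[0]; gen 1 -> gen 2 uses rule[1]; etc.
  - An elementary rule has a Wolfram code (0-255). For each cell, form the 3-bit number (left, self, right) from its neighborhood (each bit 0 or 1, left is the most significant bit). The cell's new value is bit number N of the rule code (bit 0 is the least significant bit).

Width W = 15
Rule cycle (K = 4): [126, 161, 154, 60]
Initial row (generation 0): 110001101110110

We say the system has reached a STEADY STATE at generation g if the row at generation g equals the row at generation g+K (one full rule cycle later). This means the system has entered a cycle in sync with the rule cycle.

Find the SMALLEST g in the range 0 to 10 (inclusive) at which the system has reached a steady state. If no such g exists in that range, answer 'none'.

Answer: 1

Derivation:
Gen 0: 110001101110110
Gen 1 (rule 126): 111011111011111
Gen 2 (rule 161): 010101110101110
Gen 3 (rule 154): 100001100001101
Gen 4 (rule 60): 110001010001011
Gen 5 (rule 126): 111011111011111
Gen 6 (rule 161): 010101110101110
Gen 7 (rule 154): 100001100001101
Gen 8 (rule 60): 110001010001011
Gen 9 (rule 126): 111011111011111
Gen 10 (rule 161): 010101110101110
Gen 11 (rule 154): 100001100001101
Gen 12 (rule 60): 110001010001011
Gen 13 (rule 126): 111011111011111
Gen 14 (rule 161): 010101110101110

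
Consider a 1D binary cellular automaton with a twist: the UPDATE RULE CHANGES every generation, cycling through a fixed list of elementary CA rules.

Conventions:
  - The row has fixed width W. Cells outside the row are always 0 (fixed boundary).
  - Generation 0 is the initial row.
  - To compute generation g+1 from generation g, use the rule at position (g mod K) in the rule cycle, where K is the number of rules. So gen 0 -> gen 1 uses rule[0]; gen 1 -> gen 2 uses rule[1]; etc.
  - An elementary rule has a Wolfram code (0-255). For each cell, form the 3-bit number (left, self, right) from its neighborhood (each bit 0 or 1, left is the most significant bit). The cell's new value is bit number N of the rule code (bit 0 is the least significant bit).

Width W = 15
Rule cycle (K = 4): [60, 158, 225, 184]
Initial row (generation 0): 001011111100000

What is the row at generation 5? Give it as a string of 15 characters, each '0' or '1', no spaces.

Gen 0: 001011111100000
Gen 1 (rule 60): 001110000010000
Gen 2 (rule 158): 011101000111000
Gen 3 (rule 225): 001110010011011
Gen 4 (rule 184): 001101001010110
Gen 5 (rule 60): 001011101111101

Answer: 001011101111101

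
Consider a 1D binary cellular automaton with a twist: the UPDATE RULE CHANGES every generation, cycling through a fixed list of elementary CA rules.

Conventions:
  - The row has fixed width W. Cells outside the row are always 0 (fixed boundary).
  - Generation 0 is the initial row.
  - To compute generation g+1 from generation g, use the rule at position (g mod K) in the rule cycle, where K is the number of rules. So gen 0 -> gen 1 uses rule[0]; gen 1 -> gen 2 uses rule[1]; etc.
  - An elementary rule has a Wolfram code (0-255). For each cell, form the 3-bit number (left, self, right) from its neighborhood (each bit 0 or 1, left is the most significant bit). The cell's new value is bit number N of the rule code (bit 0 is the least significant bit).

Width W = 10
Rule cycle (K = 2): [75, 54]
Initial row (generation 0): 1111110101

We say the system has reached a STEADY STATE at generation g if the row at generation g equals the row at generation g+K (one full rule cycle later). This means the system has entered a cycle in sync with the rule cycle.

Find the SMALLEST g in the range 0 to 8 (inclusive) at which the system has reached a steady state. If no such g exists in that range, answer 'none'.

Answer: none

Derivation:
Gen 0: 1111110101
Gen 1 (rule 75): 1000010000
Gen 2 (rule 54): 1100111000
Gen 3 (rule 75): 1101101011
Gen 4 (rule 54): 0010011100
Gen 5 (rule 75): 1100110101
Gen 6 (rule 54): 0011001111
Gen 7 (rule 75): 1111011001
Gen 8 (rule 54): 0000100111
Gen 9 (rule 75): 1111001101
Gen 10 (rule 54): 0000110011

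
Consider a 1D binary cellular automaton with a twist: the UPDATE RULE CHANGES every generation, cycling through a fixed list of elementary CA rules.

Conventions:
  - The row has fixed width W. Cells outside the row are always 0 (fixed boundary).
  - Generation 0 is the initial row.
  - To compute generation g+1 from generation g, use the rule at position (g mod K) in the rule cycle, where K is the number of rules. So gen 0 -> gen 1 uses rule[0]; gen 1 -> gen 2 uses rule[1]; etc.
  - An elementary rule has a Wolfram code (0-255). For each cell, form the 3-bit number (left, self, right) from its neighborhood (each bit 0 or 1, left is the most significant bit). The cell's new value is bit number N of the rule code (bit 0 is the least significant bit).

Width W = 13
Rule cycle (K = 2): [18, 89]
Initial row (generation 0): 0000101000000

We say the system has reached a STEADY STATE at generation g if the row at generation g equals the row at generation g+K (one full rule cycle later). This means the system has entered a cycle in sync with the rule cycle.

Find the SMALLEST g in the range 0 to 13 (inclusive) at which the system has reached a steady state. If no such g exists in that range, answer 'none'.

Answer: 5

Derivation:
Gen 0: 0000101000000
Gen 1 (rule 18): 0001000100000
Gen 2 (rule 89): 1100110011111
Gen 3 (rule 18): 0011001100000
Gen 4 (rule 89): 1011101111111
Gen 5 (rule 18): 0000000000000
Gen 6 (rule 89): 1111111111111
Gen 7 (rule 18): 0000000000000
Gen 8 (rule 89): 1111111111111
Gen 9 (rule 18): 0000000000000
Gen 10 (rule 89): 1111111111111
Gen 11 (rule 18): 0000000000000
Gen 12 (rule 89): 1111111111111
Gen 13 (rule 18): 0000000000000
Gen 14 (rule 89): 1111111111111
Gen 15 (rule 18): 0000000000000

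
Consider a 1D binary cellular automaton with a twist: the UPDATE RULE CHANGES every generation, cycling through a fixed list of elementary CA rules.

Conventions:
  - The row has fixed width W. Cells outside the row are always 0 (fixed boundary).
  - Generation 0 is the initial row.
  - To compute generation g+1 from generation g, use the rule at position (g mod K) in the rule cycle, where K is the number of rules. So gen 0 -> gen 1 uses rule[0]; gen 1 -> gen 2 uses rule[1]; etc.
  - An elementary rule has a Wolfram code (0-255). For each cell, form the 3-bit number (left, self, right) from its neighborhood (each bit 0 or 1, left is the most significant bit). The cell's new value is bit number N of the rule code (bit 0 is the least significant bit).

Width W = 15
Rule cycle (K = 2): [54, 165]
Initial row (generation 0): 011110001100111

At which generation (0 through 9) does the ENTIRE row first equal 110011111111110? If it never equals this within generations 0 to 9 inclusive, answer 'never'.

Gen 0: 011110001100111
Gen 1 (rule 54): 100001010011000
Gen 2 (rule 165): 101101110000011
Gen 3 (rule 54): 110010001000100
Gen 4 (rule 165): 000010101010101
Gen 5 (rule 54): 000111111111111
Gen 6 (rule 165): 110011111111110
Gen 7 (rule 54): 001100000000001
Gen 8 (rule 165): 100001111111101
Gen 9 (rule 54): 110010000000011

Answer: 6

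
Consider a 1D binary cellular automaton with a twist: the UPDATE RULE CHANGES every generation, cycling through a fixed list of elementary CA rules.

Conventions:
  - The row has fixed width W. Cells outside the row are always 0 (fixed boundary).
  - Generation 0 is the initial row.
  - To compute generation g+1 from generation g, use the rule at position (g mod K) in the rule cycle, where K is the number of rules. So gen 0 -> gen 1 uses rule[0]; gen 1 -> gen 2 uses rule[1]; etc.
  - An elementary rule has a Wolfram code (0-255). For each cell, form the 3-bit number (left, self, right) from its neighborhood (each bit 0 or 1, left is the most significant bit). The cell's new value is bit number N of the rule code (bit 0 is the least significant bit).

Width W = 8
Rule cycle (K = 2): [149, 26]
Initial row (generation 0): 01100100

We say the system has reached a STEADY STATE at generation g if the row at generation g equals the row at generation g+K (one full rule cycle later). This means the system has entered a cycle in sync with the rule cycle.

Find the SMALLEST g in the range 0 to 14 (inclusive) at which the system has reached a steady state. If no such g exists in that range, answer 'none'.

Answer: 2

Derivation:
Gen 0: 01100100
Gen 1 (rule 149): 00010111
Gen 2 (rule 26): 00100100
Gen 3 (rule 149): 10110111
Gen 4 (rule 26): 00100100
Gen 5 (rule 149): 10110111
Gen 6 (rule 26): 00100100
Gen 7 (rule 149): 10110111
Gen 8 (rule 26): 00100100
Gen 9 (rule 149): 10110111
Gen 10 (rule 26): 00100100
Gen 11 (rule 149): 10110111
Gen 12 (rule 26): 00100100
Gen 13 (rule 149): 10110111
Gen 14 (rule 26): 00100100
Gen 15 (rule 149): 10110111
Gen 16 (rule 26): 00100100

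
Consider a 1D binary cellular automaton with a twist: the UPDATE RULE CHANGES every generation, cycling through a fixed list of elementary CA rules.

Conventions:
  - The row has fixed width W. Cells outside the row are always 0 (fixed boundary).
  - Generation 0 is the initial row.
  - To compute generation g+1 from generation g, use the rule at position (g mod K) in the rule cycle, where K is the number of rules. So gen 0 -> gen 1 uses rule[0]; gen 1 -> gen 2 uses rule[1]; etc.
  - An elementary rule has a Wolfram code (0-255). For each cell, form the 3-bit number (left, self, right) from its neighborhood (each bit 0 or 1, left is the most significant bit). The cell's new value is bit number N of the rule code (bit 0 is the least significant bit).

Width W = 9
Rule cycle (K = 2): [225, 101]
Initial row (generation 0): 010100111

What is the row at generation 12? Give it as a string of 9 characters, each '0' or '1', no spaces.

Answer: 011111110

Derivation:
Gen 0: 010100111
Gen 1 (rule 225): 001000011
Gen 2 (rule 101): 101011001
Gen 3 (rule 225): 010101000
Gen 4 (rule 101): 011111011
Gen 5 (rule 225): 001111101
Gen 6 (rule 101): 100000111
Gen 7 (rule 225): 001110011
Gen 8 (rule 101): 100010001
Gen 9 (rule 225): 001000100
Gen 10 (rule 101): 101010101
Gen 11 (rule 225): 010101010
Gen 12 (rule 101): 011111110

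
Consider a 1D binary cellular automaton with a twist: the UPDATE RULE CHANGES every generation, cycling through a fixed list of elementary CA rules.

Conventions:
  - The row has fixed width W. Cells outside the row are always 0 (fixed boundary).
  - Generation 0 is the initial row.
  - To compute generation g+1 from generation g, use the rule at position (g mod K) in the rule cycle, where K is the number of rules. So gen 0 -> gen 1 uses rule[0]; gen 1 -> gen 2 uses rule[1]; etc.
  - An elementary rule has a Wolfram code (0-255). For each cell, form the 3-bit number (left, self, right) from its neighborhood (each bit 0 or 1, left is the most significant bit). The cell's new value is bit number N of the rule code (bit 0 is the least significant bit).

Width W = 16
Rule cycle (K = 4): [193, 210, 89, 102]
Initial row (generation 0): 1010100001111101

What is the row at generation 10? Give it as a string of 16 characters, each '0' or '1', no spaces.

Answer: 0101000101001010

Derivation:
Gen 0: 1010100001111101
Gen 1 (rule 193): 0000001100111100
Gen 2 (rule 210): 0000010111011110
Gen 3 (rule 89): 1111000101010011
Gen 4 (rule 102): 0001001111110101
Gen 5 (rule 193): 1100000111110000
Gen 6 (rule 210): 0110001011111000
Gen 7 (rule 89): 0111100010001111
Gen 8 (rule 102): 1000100110010001
Gen 9 (rule 193): 0010000010000100
Gen 10 (rule 210): 0101000101001010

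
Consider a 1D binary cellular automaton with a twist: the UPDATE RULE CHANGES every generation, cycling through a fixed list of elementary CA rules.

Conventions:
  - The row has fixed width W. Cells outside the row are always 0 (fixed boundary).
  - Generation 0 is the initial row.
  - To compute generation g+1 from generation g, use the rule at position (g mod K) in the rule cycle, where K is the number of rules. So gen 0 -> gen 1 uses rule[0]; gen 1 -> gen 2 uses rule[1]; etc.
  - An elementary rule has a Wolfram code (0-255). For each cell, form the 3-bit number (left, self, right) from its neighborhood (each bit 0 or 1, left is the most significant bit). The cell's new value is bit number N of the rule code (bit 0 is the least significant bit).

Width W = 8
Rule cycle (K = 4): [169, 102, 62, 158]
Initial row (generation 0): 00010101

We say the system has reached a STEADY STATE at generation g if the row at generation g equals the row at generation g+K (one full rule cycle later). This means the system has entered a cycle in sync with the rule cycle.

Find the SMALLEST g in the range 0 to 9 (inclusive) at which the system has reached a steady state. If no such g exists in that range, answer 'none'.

Answer: none

Derivation:
Gen 0: 00010101
Gen 1 (rule 169): 11001010
Gen 2 (rule 102): 01011110
Gen 3 (rule 62): 11110001
Gen 4 (rule 158): 11101011
Gen 5 (rule 169): 11010110
Gen 6 (rule 102): 01111010
Gen 7 (rule 62): 11000111
Gen 8 (rule 158): 10101110
Gen 9 (rule 169): 01011100
Gen 10 (rule 102): 11100100
Gen 11 (rule 62): 10011110
Gen 12 (rule 158): 11111101
Gen 13 (rule 169): 11111010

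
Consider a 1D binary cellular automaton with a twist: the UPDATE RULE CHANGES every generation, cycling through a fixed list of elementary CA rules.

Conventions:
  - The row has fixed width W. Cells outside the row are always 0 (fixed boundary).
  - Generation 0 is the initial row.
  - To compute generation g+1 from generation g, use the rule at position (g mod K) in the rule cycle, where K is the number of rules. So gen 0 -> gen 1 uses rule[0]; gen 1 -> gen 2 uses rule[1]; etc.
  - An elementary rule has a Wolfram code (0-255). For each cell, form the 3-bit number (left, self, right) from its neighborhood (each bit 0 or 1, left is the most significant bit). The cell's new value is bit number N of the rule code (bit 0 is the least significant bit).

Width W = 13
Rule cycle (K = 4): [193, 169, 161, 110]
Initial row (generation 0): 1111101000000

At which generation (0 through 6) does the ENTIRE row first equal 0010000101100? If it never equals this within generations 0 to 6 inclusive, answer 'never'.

Answer: 3

Derivation:
Gen 0: 1111101000000
Gen 1 (rule 193): 0111100011111
Gen 2 (rule 169): 0111001011110
Gen 3 (rule 161): 0010000101100
Gen 4 (rule 110): 0110001111100
Gen 5 (rule 193): 0010100111101
Gen 6 (rule 169): 1001000111010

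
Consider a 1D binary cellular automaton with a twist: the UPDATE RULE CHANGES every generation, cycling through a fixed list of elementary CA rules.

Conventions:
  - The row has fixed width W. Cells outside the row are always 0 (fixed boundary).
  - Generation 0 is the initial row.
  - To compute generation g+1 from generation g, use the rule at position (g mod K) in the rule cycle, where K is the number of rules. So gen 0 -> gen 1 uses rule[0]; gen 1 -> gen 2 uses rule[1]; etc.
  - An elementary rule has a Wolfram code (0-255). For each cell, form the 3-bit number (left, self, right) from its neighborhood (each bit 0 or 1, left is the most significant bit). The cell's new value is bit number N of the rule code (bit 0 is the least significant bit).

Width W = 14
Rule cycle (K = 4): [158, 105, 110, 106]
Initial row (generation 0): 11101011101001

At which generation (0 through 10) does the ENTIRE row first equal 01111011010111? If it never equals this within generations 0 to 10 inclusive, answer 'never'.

Answer: never

Derivation:
Gen 0: 11101011101001
Gen 1 (rule 158): 11001011001111
Gen 2 (rule 105): 11000111001001
Gen 3 (rule 110): 11001101011011
Gen 4 (rule 106): 11011110111111
Gen 5 (rule 158): 10011100111110
Gen 6 (rule 105): 00010100100010
Gen 7 (rule 110): 00111101100110
Gen 8 (rule 106): 01100111101110
Gen 9 (rule 158): 11011111001101
Gen 10 (rule 105): 11110001001110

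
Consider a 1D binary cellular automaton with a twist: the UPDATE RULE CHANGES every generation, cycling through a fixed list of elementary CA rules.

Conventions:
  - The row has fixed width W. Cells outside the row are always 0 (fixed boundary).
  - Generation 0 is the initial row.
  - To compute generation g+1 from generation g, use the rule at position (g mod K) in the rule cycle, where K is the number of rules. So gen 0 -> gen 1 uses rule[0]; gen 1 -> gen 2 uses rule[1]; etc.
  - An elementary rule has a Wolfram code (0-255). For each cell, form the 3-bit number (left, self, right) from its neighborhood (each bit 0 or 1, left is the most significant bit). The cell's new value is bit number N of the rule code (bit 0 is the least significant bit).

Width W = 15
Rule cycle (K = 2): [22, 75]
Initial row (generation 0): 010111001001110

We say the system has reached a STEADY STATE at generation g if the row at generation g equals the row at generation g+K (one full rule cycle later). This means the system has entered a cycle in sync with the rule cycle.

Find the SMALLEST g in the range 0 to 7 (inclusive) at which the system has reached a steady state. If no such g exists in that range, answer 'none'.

Answer: 7

Derivation:
Gen 0: 010111001001110
Gen 1 (rule 22): 110000111110001
Gen 2 (rule 75): 110111100010110
Gen 3 (rule 22): 000000010110001
Gen 4 (rule 75): 111111100110110
Gen 5 (rule 22): 000000011000001
Gen 6 (rule 75): 111111111011110
Gen 7 (rule 22): 000000000000001
Gen 8 (rule 75): 111111111111110
Gen 9 (rule 22): 000000000000001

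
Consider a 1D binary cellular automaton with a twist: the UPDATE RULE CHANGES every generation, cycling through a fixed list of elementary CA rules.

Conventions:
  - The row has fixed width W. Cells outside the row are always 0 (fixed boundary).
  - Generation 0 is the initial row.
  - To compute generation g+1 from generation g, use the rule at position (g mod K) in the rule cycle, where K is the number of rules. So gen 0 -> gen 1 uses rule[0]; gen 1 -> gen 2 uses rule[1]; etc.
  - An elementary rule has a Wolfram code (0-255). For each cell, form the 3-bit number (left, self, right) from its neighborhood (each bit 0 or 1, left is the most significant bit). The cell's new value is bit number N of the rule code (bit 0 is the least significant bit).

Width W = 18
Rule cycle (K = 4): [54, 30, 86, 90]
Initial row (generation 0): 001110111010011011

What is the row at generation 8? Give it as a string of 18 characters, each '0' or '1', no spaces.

Gen 0: 001110111010011011
Gen 1 (rule 54): 010001000111100100
Gen 2 (rule 30): 111011101100011110
Gen 3 (rule 86): 001000100110100011
Gen 4 (rule 90): 010101011110010111
Gen 5 (rule 54): 111111100001111000
Gen 6 (rule 30): 100000010011000100
Gen 7 (rule 86): 110000111101101110
Gen 8 (rule 90): 111001100101101011

Answer: 111001100101101011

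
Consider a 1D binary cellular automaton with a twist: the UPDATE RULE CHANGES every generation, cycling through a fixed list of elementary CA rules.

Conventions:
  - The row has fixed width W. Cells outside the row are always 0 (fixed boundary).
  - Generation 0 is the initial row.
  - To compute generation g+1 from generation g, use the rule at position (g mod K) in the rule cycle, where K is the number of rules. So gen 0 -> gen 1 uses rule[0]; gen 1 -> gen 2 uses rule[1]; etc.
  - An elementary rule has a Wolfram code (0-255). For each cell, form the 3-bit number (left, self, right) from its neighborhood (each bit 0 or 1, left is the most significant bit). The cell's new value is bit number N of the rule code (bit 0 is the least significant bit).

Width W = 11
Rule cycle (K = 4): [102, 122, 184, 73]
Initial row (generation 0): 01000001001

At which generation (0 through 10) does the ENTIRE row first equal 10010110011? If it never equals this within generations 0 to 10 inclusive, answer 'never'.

Answer: never

Derivation:
Gen 0: 01000001001
Gen 1 (rule 102): 11000011011
Gen 2 (rule 122): 11100111111
Gen 3 (rule 184): 11010111110
Gen 4 (rule 73): 11000100010
Gen 5 (rule 102): 01001100110
Gen 6 (rule 122): 10111111111
Gen 7 (rule 184): 01111111110
Gen 8 (rule 73): 01000000010
Gen 9 (rule 102): 11000000110
Gen 10 (rule 122): 11100001111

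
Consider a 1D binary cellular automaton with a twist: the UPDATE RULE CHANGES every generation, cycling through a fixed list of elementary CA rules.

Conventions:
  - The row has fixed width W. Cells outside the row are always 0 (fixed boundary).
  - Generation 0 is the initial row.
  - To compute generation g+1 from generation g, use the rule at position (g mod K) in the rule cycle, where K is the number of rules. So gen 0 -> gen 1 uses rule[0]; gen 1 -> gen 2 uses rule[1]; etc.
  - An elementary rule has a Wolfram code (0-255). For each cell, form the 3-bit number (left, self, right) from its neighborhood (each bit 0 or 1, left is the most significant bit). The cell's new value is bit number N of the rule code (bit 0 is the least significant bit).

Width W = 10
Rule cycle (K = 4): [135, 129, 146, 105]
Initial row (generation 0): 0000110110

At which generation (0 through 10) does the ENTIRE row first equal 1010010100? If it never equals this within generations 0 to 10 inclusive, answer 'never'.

Gen 0: 0000110110
Gen 1 (rule 135): 1111000000
Gen 2 (rule 129): 0110011111
Gen 3 (rule 146): 1001101110
Gen 4 (rule 105): 0001111010
Gen 5 (rule 135): 1110110010
Gen 6 (rule 129): 0100000000
Gen 7 (rule 146): 1010000000
Gen 8 (rule 105): 0100111111
Gen 9 (rule 135): 1101011110
Gen 10 (rule 129): 0000001100

Answer: never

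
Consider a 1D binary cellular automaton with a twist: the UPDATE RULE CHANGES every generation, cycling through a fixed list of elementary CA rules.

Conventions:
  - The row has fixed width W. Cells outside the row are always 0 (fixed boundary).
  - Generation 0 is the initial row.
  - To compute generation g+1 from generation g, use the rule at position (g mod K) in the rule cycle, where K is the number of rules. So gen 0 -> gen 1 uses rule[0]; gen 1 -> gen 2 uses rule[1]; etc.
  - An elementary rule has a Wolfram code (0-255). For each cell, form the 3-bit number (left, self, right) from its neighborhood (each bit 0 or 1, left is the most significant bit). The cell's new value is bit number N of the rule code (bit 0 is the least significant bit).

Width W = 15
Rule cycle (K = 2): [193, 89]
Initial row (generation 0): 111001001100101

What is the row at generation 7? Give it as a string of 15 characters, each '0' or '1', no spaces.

Gen 0: 111001001100101
Gen 1 (rule 193): 011000000100000
Gen 2 (rule 89): 011111110011111
Gen 3 (rule 193): 001111110001111
Gen 4 (rule 89): 101000011101001
Gen 5 (rule 193): 000011001100000
Gen 6 (rule 89): 111011101111111
Gen 7 (rule 193): 011001100111111

Answer: 011001100111111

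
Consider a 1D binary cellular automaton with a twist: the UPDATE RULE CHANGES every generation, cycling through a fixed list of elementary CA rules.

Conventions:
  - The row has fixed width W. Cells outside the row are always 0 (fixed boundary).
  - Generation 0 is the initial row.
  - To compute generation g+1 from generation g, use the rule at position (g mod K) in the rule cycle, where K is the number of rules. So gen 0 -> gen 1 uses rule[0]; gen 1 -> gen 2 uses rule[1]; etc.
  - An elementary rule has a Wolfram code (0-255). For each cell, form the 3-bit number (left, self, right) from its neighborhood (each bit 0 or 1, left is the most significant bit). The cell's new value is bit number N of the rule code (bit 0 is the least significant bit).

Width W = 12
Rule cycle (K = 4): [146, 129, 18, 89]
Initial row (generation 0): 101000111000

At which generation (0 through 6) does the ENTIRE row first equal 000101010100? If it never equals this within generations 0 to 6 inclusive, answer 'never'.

Gen 0: 101000111000
Gen 1 (rule 146): 000101010100
Gen 2 (rule 129): 110000000001
Gen 3 (rule 18): 001000000010
Gen 4 (rule 89): 100111111001
Gen 5 (rule 146): 011011110110
Gen 6 (rule 129): 000001100000

Answer: 1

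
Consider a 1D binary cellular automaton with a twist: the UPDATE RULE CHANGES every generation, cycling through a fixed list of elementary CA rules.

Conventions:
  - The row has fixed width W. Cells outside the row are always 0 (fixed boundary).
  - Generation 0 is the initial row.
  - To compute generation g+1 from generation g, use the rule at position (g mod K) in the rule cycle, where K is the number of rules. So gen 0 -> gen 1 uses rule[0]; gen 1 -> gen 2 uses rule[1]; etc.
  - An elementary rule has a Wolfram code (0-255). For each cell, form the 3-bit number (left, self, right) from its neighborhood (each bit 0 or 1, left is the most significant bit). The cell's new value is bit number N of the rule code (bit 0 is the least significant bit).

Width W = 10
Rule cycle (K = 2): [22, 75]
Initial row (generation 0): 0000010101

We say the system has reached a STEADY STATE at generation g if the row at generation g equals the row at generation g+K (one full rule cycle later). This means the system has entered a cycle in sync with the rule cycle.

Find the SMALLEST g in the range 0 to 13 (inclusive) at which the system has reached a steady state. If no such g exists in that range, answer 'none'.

Gen 0: 0000010101
Gen 1 (rule 22): 0000110101
Gen 2 (rule 75): 1111110000
Gen 3 (rule 22): 0000001000
Gen 4 (rule 75): 1111110011
Gen 5 (rule 22): 0000001100
Gen 6 (rule 75): 1111111101
Gen 7 (rule 22): 0000000001
Gen 8 (rule 75): 1111111110
Gen 9 (rule 22): 0000000001
Gen 10 (rule 75): 1111111110
Gen 11 (rule 22): 0000000001
Gen 12 (rule 75): 1111111110
Gen 13 (rule 22): 0000000001
Gen 14 (rule 75): 1111111110
Gen 15 (rule 22): 0000000001

Answer: 7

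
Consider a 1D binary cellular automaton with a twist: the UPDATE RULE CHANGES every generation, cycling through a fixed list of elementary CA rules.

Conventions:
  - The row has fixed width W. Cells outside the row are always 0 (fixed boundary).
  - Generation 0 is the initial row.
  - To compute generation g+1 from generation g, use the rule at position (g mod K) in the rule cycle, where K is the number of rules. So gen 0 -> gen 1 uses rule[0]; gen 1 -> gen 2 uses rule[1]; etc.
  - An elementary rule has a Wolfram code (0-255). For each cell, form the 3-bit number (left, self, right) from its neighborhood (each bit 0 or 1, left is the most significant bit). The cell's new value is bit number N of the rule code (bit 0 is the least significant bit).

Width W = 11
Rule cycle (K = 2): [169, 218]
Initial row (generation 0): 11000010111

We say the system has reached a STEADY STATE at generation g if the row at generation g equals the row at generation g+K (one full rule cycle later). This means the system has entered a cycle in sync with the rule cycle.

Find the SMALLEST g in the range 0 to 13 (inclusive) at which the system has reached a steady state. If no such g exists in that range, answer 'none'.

Answer: 4

Derivation:
Gen 0: 11000010111
Gen 1 (rule 169): 10011001110
Gen 2 (rule 218): 01111111111
Gen 3 (rule 169): 01111111110
Gen 4 (rule 218): 11111111111
Gen 5 (rule 169): 11111111110
Gen 6 (rule 218): 11111111111
Gen 7 (rule 169): 11111111110
Gen 8 (rule 218): 11111111111
Gen 9 (rule 169): 11111111110
Gen 10 (rule 218): 11111111111
Gen 11 (rule 169): 11111111110
Gen 12 (rule 218): 11111111111
Gen 13 (rule 169): 11111111110
Gen 14 (rule 218): 11111111111
Gen 15 (rule 169): 11111111110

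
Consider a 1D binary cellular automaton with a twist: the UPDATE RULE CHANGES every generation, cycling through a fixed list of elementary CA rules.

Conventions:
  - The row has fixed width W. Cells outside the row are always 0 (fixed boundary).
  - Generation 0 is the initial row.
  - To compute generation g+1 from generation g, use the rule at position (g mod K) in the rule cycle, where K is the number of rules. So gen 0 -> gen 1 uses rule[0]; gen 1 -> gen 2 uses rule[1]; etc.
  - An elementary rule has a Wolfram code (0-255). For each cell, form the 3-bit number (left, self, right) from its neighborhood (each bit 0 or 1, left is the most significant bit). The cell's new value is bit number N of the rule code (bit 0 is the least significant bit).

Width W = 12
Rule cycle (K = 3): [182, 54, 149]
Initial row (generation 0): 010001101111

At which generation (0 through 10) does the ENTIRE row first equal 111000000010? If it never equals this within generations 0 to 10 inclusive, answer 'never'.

Answer: never

Derivation:
Gen 0: 010001101111
Gen 1 (rule 182): 111010010110
Gen 2 (rule 54): 000111111001
Gen 3 (rule 149): 110011110101
Gen 4 (rule 182): 001101101111
Gen 5 (rule 54): 010010010000
Gen 6 (rule 149): 011011011111
Gen 7 (rule 182): 100100101110
Gen 8 (rule 54): 111111110001
Gen 9 (rule 149): 011111101101
Gen 10 (rule 182): 101111010011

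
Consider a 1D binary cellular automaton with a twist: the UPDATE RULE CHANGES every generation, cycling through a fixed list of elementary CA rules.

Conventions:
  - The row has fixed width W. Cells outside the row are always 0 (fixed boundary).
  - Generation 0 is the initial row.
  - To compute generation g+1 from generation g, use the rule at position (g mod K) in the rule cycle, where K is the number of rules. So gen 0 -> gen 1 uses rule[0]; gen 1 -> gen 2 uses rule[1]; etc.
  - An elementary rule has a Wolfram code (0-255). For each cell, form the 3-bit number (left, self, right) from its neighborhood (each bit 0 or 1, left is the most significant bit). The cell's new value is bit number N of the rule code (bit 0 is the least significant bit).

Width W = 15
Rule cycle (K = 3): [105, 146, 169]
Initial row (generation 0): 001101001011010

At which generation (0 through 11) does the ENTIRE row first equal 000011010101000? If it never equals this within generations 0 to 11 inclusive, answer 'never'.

Gen 0: 001101001011010
Gen 1 (rule 105): 101110000111100
Gen 2 (rule 146): 000101001011010
Gen 3 (rule 169): 110010000110100
Gen 4 (rule 105): 110000110111001
Gen 5 (rule 146): 001001000010110
Gen 6 (rule 169): 100000011001100
Gen 7 (rule 105): 001111011001101
Gen 8 (rule 146): 010110000110000
Gen 9 (rule 169): 001100110100111
Gen 10 (rule 105): 101100111000101
Gen 11 (rule 146): 000011010101000

Answer: 11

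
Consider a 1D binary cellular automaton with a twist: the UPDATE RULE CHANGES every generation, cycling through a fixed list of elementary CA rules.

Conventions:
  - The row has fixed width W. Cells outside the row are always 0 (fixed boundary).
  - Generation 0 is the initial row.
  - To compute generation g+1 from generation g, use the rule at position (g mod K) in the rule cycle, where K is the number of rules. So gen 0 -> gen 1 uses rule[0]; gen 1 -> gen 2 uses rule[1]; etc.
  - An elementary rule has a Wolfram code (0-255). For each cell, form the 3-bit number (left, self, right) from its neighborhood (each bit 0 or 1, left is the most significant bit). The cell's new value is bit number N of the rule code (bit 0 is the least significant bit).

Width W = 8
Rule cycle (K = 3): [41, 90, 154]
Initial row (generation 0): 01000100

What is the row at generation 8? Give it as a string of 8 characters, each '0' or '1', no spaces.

Answer: 10100101

Derivation:
Gen 0: 01000100
Gen 1 (rule 41): 00010001
Gen 2 (rule 90): 00101010
Gen 3 (rule 154): 01000001
Gen 4 (rule 41): 00011100
Gen 5 (rule 90): 00110110
Gen 6 (rule 154): 01100101
Gen 7 (rule 41): 01000010
Gen 8 (rule 90): 10100101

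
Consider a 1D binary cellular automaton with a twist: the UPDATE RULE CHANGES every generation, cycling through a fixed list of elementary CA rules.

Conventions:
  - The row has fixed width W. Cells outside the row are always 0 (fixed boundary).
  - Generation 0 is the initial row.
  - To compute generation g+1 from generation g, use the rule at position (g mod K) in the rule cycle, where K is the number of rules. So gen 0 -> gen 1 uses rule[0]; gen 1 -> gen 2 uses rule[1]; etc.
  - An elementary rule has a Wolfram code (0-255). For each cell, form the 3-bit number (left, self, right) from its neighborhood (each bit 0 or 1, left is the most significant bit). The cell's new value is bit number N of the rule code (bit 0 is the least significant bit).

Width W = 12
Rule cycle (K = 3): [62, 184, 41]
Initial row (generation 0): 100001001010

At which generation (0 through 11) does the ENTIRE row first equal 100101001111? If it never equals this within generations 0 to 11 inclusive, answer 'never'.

Answer: 6

Derivation:
Gen 0: 100001001010
Gen 1 (rule 62): 110011111111
Gen 2 (rule 184): 101011111110
Gen 3 (rule 41): 010110000000
Gen 4 (rule 62): 111101000000
Gen 5 (rule 184): 111010100000
Gen 6 (rule 41): 100101001111
Gen 7 (rule 62): 111111111000
Gen 8 (rule 184): 111111110100
Gen 9 (rule 41): 100000001001
Gen 10 (rule 62): 110000011111
Gen 11 (rule 184): 101000011110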